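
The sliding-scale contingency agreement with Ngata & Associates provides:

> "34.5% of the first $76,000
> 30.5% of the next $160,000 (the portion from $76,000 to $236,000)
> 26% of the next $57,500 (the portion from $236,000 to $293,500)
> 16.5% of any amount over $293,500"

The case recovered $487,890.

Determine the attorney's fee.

$122,044.35

First $76,000 at 34.5% = $26,220.00
Next $160,000 at 30.5% = $48,800.00
Next $57,500 at 26% = $14,950.00
Remaining $194,390 at 16.5% = $32,074.35
Fee: $26,220.00 + $48,800.00 + $14,950.00 + $32,074.35 = $122,044.35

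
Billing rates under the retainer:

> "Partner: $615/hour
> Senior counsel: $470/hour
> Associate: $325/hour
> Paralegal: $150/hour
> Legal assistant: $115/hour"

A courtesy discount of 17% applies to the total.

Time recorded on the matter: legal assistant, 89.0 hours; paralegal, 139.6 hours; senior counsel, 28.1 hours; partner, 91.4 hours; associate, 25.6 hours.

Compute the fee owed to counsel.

Partner: 91.4 × $615 = $56,211.00
Senior counsel: 28.1 × $470 = $13,207.00
Associate: 25.6 × $325 = $8,320.00
Paralegal: 139.6 × $150 = $20,940.00
Legal assistant: 89.0 × $115 = $10,235.00
Subtotal: $108,913.00
Less 17% discount: −$18,515.21
Total: $108,913.00 − $18,515.21 = $90,397.79

$90,397.79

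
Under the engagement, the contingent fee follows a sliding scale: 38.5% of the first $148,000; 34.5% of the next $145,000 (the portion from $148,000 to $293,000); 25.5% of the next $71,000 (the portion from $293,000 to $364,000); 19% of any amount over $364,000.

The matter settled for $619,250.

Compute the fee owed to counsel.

$173,607.50

First $148,000 at 38.5% = $56,980.00
Next $145,000 at 34.5% = $50,025.00
Next $71,000 at 25.5% = $18,105.00
Remaining $255,250 at 19% = $48,497.50
Fee: $56,980.00 + $50,025.00 + $18,105.00 + $48,497.50 = $173,607.50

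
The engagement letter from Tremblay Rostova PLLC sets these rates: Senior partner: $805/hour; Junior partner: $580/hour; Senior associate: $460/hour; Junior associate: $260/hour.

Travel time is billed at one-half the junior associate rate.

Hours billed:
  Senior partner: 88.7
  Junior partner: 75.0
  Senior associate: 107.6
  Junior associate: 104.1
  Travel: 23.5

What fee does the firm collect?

$194,520.50

Senior partner: 88.7 × $805 = $71,403.50
Junior partner: 75.0 × $580 = $43,500.00
Senior associate: 107.6 × $460 = $49,496.00
Junior associate: 104.1 × $260 = $27,066.00
Subtotal: $71,403.50 + $43,500.00 + $49,496.00 + $27,066.00 = $191,465.50
Travel: 23.5 × ($260 ÷ 2) = 23.5 × $130.00 = $3,055.00
Total: $191,465.50 + $3,055.00 = $194,520.50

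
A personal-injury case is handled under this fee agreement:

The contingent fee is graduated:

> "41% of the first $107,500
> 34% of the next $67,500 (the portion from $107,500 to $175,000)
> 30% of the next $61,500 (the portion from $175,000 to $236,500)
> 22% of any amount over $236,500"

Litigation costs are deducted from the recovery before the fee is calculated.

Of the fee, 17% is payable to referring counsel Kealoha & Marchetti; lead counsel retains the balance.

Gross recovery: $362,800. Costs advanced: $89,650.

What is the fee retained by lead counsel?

Fee base (net of costs): $362,800 − $89,650 = $273,150
First $107,500 at 41% = $44,075.00
Next $67,500 at 34% = $22,950.00
Next $61,500 at 30% = $18,450.00
Remaining $36,650 at 22% = $8,063.00
Fee: $44,075.00 + $22,950.00 + $18,450.00 + $8,063.00 = $93,538.00
Referral share: 17% of $93,538.00 = $15,901.46; lead counsel retains $93,538.00 − $15,901.46 = $77,636.54.

$77,636.54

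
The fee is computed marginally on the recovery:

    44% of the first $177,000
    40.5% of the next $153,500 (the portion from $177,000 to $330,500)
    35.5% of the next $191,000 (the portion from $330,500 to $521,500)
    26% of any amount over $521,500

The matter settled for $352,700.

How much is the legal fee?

$147,928.50

First $177,000 at 44% = $77,880.00
Next $153,500 at 40.5% = $62,167.50
Remaining $22,200 at 35.5% = $7,881.00
Fee: $77,880.00 + $62,167.50 + $7,881.00 = $147,928.50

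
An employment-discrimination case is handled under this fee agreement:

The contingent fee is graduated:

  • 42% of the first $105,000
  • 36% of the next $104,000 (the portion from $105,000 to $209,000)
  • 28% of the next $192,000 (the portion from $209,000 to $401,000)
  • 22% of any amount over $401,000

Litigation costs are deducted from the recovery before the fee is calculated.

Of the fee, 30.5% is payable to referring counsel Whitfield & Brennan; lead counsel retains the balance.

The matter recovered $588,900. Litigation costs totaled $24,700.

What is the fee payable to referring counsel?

$52,217.22

Fee base (net of costs): $588,900 − $24,700 = $564,200
First $105,000 at 42% = $44,100.00
Next $104,000 at 36% = $37,440.00
Next $192,000 at 28% = $53,760.00
Remaining $163,200 at 22% = $35,904.00
Fee: $44,100.00 + $37,440.00 + $53,760.00 + $35,904.00 = $171,204.00
Referral share: 30.5% of $171,204.00 = $52,217.22; lead counsel retains $171,204.00 − $52,217.22 = $118,986.78.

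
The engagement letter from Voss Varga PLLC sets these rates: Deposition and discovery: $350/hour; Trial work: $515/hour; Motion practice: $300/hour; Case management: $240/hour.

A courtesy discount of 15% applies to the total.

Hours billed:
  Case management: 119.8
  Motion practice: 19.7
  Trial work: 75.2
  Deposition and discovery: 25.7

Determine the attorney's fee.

$70,027.25

Deposition and discovery: 25.7 × $350 = $8,995.00
Trial work: 75.2 × $515 = $38,728.00
Motion practice: 19.7 × $300 = $5,910.00
Case management: 119.8 × $240 = $28,752.00
Subtotal: $82,385.00
Less 15% discount: −$12,357.75
Total: $82,385.00 − $12,357.75 = $70,027.25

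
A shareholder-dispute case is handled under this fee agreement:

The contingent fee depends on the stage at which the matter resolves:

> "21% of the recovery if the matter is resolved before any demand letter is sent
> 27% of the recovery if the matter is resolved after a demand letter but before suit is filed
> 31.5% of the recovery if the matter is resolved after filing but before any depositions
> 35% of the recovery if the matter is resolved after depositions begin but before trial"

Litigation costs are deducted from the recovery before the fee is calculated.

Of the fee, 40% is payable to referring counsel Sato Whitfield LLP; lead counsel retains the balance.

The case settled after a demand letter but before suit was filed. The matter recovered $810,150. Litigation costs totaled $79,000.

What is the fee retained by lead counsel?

$118,446.30

Fee base (net of costs): $810,150 − $79,000 = $731,150
The matter settled after a demand letter but before suit was filed, so the 27% rate applies.
$731,150 × 27% = $197,410.50
Referral share: 40% of $197,410.50 = $78,964.20; lead counsel retains $197,410.50 − $78,964.20 = $118,446.30.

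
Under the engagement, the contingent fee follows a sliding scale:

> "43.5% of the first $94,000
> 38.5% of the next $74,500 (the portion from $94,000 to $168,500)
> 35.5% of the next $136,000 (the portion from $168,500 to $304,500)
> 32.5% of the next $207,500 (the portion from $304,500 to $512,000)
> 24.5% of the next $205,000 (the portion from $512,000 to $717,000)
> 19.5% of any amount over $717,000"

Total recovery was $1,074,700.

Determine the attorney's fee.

$305,266.50

First $94,000 at 43.5% = $40,890.00
Next $74,500 at 38.5% = $28,682.50
Next $136,000 at 35.5% = $48,280.00
Next $207,500 at 32.5% = $67,437.50
Next $205,000 at 24.5% = $50,225.00
Remaining $357,700 at 19.5% = $69,751.50
Fee: $40,890.00 + $28,682.50 + $48,280.00 + $67,437.50 + $50,225.00 + $69,751.50 = $305,266.50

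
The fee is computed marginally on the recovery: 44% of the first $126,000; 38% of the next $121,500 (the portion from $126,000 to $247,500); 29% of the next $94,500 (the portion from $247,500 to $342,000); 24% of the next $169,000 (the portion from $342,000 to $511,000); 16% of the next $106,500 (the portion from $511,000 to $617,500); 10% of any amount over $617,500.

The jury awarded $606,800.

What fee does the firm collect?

$184,903.00

First $126,000 at 44% = $55,440.00
Next $121,500 at 38% = $46,170.00
Next $94,500 at 29% = $27,405.00
Next $169,000 at 24% = $40,560.00
Remaining $95,800 at 16% = $15,328.00
Fee: $55,440.00 + $46,170.00 + $27,405.00 + $40,560.00 + $15,328.00 = $184,903.00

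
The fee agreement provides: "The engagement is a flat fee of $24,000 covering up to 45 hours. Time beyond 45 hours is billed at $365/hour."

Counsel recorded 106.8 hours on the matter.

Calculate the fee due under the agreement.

Flat fee: $24,000.00
Excess hours: 106.8 − 45 = 61.8
Overrun: 61.8 × $365 = $22,557.00
Total: $24,000.00 + $22,557.00 = $46,557.00

$46,557.00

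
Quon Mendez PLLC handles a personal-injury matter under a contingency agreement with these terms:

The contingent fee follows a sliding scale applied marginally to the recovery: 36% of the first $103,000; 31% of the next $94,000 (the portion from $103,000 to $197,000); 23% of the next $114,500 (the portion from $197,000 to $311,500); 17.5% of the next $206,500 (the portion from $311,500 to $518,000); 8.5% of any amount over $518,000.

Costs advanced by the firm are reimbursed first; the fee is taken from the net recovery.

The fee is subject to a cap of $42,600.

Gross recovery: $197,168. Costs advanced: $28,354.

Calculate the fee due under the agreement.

Fee base (net of costs): $197,168 − $28,354 = $168,814
First $103,000 at 36% = $37,080.00
Remaining $65,814 at 31% = $20,402.34
Fee: $37,080.00 + $20,402.34 = $57,482.34
$57,482.34 exceeds the $42,600 cap, so the fee is capped at $42,600.00.

$42,600.00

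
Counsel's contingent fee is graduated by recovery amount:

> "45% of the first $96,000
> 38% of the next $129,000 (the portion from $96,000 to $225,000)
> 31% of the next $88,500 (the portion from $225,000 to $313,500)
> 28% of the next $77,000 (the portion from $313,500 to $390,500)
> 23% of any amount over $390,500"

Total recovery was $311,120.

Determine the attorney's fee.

First $96,000 at 45% = $43,200.00
Next $129,000 at 38% = $49,020.00
Remaining $86,120 at 31% = $26,697.20
Fee: $43,200.00 + $49,020.00 + $26,697.20 = $118,917.20

$118,917.20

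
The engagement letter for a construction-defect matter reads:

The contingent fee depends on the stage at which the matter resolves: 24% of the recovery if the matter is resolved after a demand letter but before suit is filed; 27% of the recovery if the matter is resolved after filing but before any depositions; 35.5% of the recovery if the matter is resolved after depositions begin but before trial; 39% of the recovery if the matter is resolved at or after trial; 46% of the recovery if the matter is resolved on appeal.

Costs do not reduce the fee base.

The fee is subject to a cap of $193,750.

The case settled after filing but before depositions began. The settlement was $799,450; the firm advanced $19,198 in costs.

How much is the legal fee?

$193,750.00

Fee base is the gross recovery, $799,450; costs are reimbursed separately.
The matter settled after filing but before depositions began, so the 27% rate applies.
$799,450 × 27% = $215,851.50
$215,851.50 exceeds the $193,750 cap, so the fee is capped at $193,750.00.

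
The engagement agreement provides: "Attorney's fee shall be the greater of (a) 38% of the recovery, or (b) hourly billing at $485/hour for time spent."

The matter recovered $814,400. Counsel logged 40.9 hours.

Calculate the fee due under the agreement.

(a) 38% of $814,400 = $309,472.00
(b) 40.9 × $485 = $19,836.50
The greater is (a): $309,472.00.

$309,472.00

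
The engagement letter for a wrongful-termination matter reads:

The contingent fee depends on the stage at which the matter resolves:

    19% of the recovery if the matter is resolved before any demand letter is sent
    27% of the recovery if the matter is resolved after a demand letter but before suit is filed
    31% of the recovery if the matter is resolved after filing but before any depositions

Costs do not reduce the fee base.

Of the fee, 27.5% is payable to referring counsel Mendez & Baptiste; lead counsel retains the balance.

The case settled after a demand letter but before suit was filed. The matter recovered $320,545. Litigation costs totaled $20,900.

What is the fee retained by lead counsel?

$62,746.68

Fee base is the gross recovery, $320,545; costs are reimbursed separately.
The matter settled after a demand letter but before suit was filed, so the 27% rate applies.
$320,545 × 27% = $86,547.15
Referral share: 27.5% of $86,547.15 = $23,800.47; lead counsel retains $86,547.15 − $23,800.47 = $62,746.68.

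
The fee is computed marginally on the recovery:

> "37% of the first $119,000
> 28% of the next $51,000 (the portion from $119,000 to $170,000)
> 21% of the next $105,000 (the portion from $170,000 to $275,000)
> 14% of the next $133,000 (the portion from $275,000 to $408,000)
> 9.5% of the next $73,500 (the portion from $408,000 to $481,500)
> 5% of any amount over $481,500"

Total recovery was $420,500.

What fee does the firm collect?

First $119,000 at 37% = $44,030.00
Next $51,000 at 28% = $14,280.00
Next $105,000 at 21% = $22,050.00
Next $133,000 at 14% = $18,620.00
Remaining $12,500 at 9.5% = $1,187.50
Fee: $44,030.00 + $14,280.00 + $22,050.00 + $18,620.00 + $1,187.50 = $100,167.50

$100,167.50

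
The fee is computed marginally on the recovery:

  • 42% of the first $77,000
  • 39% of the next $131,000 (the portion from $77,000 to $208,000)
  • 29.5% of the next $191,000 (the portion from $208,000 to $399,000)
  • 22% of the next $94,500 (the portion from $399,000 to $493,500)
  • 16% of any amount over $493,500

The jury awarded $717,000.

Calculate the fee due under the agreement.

$196,325.00

First $77,000 at 42% = $32,340.00
Next $131,000 at 39% = $51,090.00
Next $191,000 at 29.5% = $56,345.00
Next $94,500 at 22% = $20,790.00
Remaining $223,500 at 16% = $35,760.00
Fee: $32,340.00 + $51,090.00 + $56,345.00 + $20,790.00 + $35,760.00 = $196,325.00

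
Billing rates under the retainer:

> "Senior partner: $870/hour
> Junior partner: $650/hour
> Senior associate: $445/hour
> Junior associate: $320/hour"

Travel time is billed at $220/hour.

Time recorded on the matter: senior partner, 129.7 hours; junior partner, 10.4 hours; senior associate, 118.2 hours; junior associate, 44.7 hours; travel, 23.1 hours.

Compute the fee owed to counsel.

$191,584.00

Senior partner: 129.7 × $870 = $112,839.00
Junior partner: 10.4 × $650 = $6,760.00
Senior associate: 118.2 × $445 = $52,599.00
Junior associate: 44.7 × $320 = $14,304.00
Subtotal: $112,839.00 + $6,760.00 + $52,599.00 + $14,304.00 = $186,502.00
Travel: 23.1 × $220 = $5,082.00
Total: $186,502.00 + $5,082.00 = $191,584.00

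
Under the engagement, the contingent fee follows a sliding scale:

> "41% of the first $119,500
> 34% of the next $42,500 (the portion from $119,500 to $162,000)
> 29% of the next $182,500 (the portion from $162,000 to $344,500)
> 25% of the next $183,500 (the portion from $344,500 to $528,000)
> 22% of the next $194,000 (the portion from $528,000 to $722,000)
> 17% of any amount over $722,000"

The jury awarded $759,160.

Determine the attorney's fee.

$211,242.20

First $119,500 at 41% = $48,995.00
Next $42,500 at 34% = $14,450.00
Next $182,500 at 29% = $52,925.00
Next $183,500 at 25% = $45,875.00
Next $194,000 at 22% = $42,680.00
Remaining $37,160 at 17% = $6,317.20
Fee: $48,995.00 + $14,450.00 + $52,925.00 + $45,875.00 + $42,680.00 + $6,317.20 = $211,242.20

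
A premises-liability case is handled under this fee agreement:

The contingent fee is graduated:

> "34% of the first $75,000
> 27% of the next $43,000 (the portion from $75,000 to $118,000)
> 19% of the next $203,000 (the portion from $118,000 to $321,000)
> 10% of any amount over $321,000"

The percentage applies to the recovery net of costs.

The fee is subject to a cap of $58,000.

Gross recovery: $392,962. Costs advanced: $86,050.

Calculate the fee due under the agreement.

$58,000.00

Fee base (net of costs): $392,962 − $86,050 = $306,912
First $75,000 at 34% = $25,500.00
Next $43,000 at 27% = $11,610.00
Remaining $188,912 at 19% = $35,893.28
Fee: $25,500.00 + $11,610.00 + $35,893.28 = $73,003.28
$73,003.28 exceeds the $58,000 cap, so the fee is capped at $58,000.00.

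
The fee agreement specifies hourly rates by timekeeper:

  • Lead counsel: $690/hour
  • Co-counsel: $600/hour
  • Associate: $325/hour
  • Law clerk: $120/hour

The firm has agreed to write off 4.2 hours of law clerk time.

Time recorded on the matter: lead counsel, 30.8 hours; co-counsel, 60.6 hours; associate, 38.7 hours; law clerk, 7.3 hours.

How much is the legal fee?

$70,561.50

Lead counsel: 30.8 × $690 = $21,252.00
Co-counsel: 60.6 × $600 = $36,360.00
Associate: 38.7 × $325 = $12,577.50
Law clerk: 7.3 × $120 = $876.00
Subtotal: $71,065.50
Write-off: 4.2 × $120 = $504.00
Total: $71,065.50 − $504.00 = $70,561.50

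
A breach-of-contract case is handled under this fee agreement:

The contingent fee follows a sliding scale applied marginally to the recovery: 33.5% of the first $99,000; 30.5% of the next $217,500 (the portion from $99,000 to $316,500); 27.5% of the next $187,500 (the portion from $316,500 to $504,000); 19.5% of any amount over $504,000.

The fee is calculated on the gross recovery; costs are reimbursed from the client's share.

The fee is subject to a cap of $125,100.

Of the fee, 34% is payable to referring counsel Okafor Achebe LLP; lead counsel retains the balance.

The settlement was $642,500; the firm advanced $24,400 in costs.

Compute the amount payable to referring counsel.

$42,534.00

Fee base is the gross recovery, $642,500; costs are reimbursed separately.
First $99,000 at 33.5% = $33,165.00
Next $217,500 at 30.5% = $66,337.50
Next $187,500 at 27.5% = $51,562.50
Remaining $138,500 at 19.5% = $27,007.50
Fee: $33,165.00 + $66,337.50 + $51,562.50 + $27,007.50 = $178,072.50
$178,072.50 exceeds the $125,100 cap, so the fee is capped at $125,100.00.
Referral share: 34% of $125,100.00 = $42,534.00; lead counsel retains $125,100.00 − $42,534.00 = $82,566.00.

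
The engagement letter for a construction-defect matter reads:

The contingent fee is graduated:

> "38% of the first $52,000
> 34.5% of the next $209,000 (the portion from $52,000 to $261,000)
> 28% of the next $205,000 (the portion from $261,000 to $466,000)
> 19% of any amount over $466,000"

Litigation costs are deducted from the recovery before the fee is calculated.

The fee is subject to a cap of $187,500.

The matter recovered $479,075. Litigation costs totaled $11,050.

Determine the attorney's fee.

$149,649.75

Fee base (net of costs): $479,075 − $11,050 = $468,025
First $52,000 at 38% = $19,760.00
Next $209,000 at 34.5% = $72,105.00
Next $205,000 at 28% = $57,400.00
Remaining $2,025 at 19% = $384.75
Fee: $19,760.00 + $72,105.00 + $57,400.00 + $384.75 = $149,649.75
$149,649.75 is under the $187,500 cap.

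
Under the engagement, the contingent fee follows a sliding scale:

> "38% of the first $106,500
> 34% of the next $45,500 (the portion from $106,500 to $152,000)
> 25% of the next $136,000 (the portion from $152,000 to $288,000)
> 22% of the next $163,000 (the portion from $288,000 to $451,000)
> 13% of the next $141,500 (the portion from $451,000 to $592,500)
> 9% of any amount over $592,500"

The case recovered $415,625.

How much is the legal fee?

$118,017.50

First $106,500 at 38% = $40,470.00
Next $45,500 at 34% = $15,470.00
Next $136,000 at 25% = $34,000.00
Remaining $127,625 at 22% = $28,077.50
Fee: $40,470.00 + $15,470.00 + $34,000.00 + $28,077.50 = $118,017.50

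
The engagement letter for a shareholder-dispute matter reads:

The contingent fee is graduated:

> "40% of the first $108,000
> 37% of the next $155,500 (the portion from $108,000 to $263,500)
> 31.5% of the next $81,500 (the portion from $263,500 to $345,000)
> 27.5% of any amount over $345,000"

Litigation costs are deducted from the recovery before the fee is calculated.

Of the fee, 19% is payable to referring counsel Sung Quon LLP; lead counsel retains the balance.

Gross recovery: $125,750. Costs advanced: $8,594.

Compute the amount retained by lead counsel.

$37,736.05

Fee base (net of costs): $125,750 − $8,594 = $117,156
First $108,000 at 40% = $43,200.00
Remaining $9,156 at 37% = $3,387.72
Fee: $43,200.00 + $3,387.72 = $46,587.72
Referral share: 19% of $46,587.72 = $8,851.67; lead counsel retains $46,587.72 − $8,851.67 = $37,736.05.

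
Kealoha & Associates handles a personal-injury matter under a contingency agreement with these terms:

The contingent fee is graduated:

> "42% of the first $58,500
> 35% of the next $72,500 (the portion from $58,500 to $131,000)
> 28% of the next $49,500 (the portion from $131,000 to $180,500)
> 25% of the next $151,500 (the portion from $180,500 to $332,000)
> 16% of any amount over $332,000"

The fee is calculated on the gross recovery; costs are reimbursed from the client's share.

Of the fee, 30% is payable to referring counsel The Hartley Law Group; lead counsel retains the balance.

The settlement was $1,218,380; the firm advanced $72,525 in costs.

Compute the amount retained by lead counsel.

Fee base is the gross recovery, $1,218,380; costs are reimbursed separately.
First $58,500 at 42% = $24,570.00
Next $72,500 at 35% = $25,375.00
Next $49,500 at 28% = $13,860.00
Next $151,500 at 25% = $37,875.00
Remaining $886,380 at 16% = $141,820.80
Fee: $24,570.00 + $25,375.00 + $13,860.00 + $37,875.00 + $141,820.80 = $243,500.80
Referral share: 30% of $243,500.80 = $73,050.24; lead counsel retains $243,500.80 − $73,050.24 = $170,450.56.

$170,450.56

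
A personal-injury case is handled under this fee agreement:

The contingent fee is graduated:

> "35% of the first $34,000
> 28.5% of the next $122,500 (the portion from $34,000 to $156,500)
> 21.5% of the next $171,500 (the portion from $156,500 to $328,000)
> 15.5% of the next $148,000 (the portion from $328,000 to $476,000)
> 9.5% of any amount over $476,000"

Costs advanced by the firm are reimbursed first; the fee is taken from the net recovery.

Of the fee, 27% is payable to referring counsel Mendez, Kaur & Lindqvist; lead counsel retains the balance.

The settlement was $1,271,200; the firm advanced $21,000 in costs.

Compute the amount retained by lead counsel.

Fee base (net of costs): $1,271,200 − $21,000 = $1,250,200
First $34,000 at 35% = $11,900.00
Next $122,500 at 28.5% = $34,912.50
Next $171,500 at 21.5% = $36,872.50
Next $148,000 at 15.5% = $22,940.00
Remaining $774,200 at 9.5% = $73,549.00
Fee: $11,900.00 + $34,912.50 + $36,872.50 + $22,940.00 + $73,549.00 = $180,174.00
Referral share: 27% of $180,174.00 = $48,646.98; lead counsel retains $180,174.00 − $48,646.98 = $131,527.02.

$131,527.02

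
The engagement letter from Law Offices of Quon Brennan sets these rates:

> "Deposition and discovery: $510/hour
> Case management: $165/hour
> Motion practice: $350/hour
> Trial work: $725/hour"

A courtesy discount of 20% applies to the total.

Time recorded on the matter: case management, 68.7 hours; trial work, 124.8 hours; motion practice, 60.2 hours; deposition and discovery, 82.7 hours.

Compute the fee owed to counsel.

$132,050.00

Deposition and discovery: 82.7 × $510 = $42,177.00
Case management: 68.7 × $165 = $11,335.50
Motion practice: 60.2 × $350 = $21,070.00
Trial work: 124.8 × $725 = $90,480.00
Subtotal: $165,062.50
Less 20% discount: −$33,012.50
Total: $165,062.50 − $33,012.50 = $132,050.00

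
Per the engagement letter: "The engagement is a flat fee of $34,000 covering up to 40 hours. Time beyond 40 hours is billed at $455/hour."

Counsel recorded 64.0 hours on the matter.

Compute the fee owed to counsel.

Flat fee: $34,000.00
Excess hours: 64.0 − 40 = 24.0
Overrun: 24.0 × $455 = $10,920.00
Total: $34,000.00 + $10,920.00 = $44,920.00

$44,920.00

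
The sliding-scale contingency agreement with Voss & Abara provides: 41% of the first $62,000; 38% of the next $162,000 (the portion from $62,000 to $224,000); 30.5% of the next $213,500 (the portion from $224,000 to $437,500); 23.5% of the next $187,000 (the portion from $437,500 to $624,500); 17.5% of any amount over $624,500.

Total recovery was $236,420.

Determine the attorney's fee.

First $62,000 at 41% = $25,420.00
Next $162,000 at 38% = $61,560.00
Remaining $12,420 at 30.5% = $3,788.10
Fee: $25,420.00 + $61,560.00 + $3,788.10 = $90,768.10

$90,768.10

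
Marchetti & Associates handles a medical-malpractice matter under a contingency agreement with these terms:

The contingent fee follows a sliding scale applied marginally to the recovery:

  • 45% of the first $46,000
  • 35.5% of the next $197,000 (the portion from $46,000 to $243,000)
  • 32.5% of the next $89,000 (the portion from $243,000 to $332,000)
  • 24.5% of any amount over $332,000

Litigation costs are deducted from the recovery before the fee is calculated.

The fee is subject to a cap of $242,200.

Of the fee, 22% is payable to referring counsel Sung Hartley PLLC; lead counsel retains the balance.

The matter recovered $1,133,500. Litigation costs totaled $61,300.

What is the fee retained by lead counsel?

Fee base (net of costs): $1,133,500 − $61,300 = $1,072,200
First $46,000 at 45% = $20,700.00
Next $197,000 at 35.5% = $69,935.00
Next $89,000 at 32.5% = $28,925.00
Remaining $740,200 at 24.5% = $181,349.00
Fee: $20,700.00 + $69,935.00 + $28,925.00 + $181,349.00 = $300,909.00
$300,909.00 exceeds the $242,200 cap, so the fee is capped at $242,200.00.
Referral share: 22% of $242,200.00 = $53,284.00; lead counsel retains $242,200.00 − $53,284.00 = $188,916.00.

$188,916.00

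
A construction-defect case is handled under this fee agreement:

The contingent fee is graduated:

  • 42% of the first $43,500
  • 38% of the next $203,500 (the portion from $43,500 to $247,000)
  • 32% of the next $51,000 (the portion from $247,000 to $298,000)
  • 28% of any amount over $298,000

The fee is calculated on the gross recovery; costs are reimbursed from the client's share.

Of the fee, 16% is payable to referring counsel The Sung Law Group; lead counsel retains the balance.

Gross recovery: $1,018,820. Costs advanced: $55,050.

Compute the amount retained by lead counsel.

$263,549.66

Fee base is the gross recovery, $1,018,820; costs are reimbursed separately.
First $43,500 at 42% = $18,270.00
Next $203,500 at 38% = $77,330.00
Next $51,000 at 32% = $16,320.00
Remaining $720,820 at 28% = $201,829.60
Fee: $18,270.00 + $77,330.00 + $16,320.00 + $201,829.60 = $313,749.60
Referral share: 16% of $313,749.60 = $50,199.94; lead counsel retains $313,749.60 − $50,199.94 = $263,549.66.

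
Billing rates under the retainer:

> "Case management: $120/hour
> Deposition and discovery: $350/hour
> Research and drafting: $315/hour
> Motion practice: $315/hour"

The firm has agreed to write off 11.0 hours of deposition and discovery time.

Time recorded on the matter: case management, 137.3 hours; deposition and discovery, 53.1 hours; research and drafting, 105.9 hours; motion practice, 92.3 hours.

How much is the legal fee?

Case management: 137.3 × $120 = $16,476.00
Deposition and discovery: 53.1 × $350 = $18,585.00
Research and drafting: 105.9 × $315 = $33,358.50
Motion practice: 92.3 × $315 = $29,074.50
Subtotal: $97,494.00
Write-off: 11.0 × $350 = $3,850.00
Total: $97,494.00 − $3,850.00 = $93,644.00

$93,644.00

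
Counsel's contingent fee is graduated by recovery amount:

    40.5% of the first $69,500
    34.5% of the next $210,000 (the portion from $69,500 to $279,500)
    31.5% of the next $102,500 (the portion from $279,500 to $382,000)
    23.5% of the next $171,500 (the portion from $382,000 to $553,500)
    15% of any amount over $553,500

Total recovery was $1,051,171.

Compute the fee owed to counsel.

First $69,500 at 40.5% = $28,147.50
Next $210,000 at 34.5% = $72,450.00
Next $102,500 at 31.5% = $32,287.50
Next $171,500 at 23.5% = $40,302.50
Remaining $497,671 at 15% = $74,650.65
Fee: $28,147.50 + $72,450.00 + $32,287.50 + $40,302.50 + $74,650.65 = $247,838.15

$247,838.15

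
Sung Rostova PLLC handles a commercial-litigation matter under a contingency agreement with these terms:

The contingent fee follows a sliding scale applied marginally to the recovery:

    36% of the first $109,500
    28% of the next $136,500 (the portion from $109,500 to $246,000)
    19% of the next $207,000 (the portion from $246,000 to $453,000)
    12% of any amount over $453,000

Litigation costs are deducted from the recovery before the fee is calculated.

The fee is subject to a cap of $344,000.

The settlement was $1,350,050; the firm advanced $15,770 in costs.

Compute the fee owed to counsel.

$222,723.60

Fee base (net of costs): $1,350,050 − $15,770 = $1,334,280
First $109,500 at 36% = $39,420.00
Next $136,500 at 28% = $38,220.00
Next $207,000 at 19% = $39,330.00
Remaining $881,280 at 12% = $105,753.60
Fee: $39,420.00 + $38,220.00 + $39,330.00 + $105,753.60 = $222,723.60
$222,723.60 is under the $344,000 cap.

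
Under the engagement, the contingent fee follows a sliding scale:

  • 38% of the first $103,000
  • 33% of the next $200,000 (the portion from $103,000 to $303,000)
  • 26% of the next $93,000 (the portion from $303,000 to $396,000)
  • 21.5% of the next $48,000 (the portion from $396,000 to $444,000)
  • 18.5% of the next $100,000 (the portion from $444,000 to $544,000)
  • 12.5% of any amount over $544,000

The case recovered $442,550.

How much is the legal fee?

First $103,000 at 38% = $39,140.00
Next $200,000 at 33% = $66,000.00
Next $93,000 at 26% = $24,180.00
Remaining $46,550 at 21.5% = $10,008.25
Fee: $39,140.00 + $66,000.00 + $24,180.00 + $10,008.25 = $139,328.25

$139,328.25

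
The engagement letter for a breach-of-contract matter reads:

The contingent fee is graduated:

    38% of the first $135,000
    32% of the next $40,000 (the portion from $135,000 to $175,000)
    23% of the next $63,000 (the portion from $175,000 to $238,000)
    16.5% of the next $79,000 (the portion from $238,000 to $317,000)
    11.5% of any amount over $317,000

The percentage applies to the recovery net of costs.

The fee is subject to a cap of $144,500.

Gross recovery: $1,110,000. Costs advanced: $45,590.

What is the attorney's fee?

Fee base (net of costs): $1,110,000 − $45,590 = $1,064,410
First $135,000 at 38% = $51,300.00
Next $40,000 at 32% = $12,800.00
Next $63,000 at 23% = $14,490.00
Next $79,000 at 16.5% = $13,035.00
Remaining $747,410 at 11.5% = $85,952.15
Fee: $51,300.00 + $12,800.00 + $14,490.00 + $13,035.00 + $85,952.15 = $177,577.15
$177,577.15 exceeds the $144,500 cap, so the fee is capped at $144,500.00.

$144,500.00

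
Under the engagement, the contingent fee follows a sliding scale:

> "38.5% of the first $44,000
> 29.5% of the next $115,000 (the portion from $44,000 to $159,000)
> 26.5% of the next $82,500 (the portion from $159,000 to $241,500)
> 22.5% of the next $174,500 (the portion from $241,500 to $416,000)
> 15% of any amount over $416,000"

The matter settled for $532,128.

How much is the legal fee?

First $44,000 at 38.5% = $16,940.00
Next $115,000 at 29.5% = $33,925.00
Next $82,500 at 26.5% = $21,862.50
Next $174,500 at 22.5% = $39,262.50
Remaining $116,128 at 15% = $17,419.20
Fee: $16,940.00 + $33,925.00 + $21,862.50 + $39,262.50 + $17,419.20 = $129,409.20

$129,409.20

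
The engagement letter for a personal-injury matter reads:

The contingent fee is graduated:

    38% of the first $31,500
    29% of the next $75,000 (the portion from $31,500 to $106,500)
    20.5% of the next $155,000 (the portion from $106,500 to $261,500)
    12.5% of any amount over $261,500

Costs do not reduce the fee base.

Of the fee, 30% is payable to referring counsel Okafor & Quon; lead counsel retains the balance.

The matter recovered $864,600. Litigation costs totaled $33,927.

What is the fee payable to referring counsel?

$42,264.75

Fee base is the gross recovery, $864,600; costs are reimbursed separately.
First $31,500 at 38% = $11,970.00
Next $75,000 at 29% = $21,750.00
Next $155,000 at 20.5% = $31,775.00
Remaining $603,100 at 12.5% = $75,387.50
Fee: $11,970.00 + $21,750.00 + $31,775.00 + $75,387.50 = $140,882.50
Referral share: 30% of $140,882.50 = $42,264.75; lead counsel retains $140,882.50 − $42,264.75 = $98,617.75.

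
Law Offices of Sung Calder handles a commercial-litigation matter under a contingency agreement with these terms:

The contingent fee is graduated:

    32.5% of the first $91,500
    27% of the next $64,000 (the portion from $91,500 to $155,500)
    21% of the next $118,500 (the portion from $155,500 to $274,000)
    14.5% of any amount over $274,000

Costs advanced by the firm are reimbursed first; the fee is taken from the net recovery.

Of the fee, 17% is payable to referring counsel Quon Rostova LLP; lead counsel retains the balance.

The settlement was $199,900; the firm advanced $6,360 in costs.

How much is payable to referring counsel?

Fee base (net of costs): $199,900 − $6,360 = $193,540
First $91,500 at 32.5% = $29,737.50
Next $64,000 at 27% = $17,280.00
Remaining $38,040 at 21% = $7,988.40
Fee: $29,737.50 + $17,280.00 + $7,988.40 = $55,005.90
Referral share: 17% of $55,005.90 = $9,351.00; lead counsel retains $55,005.90 − $9,351.00 = $45,654.90.

$9,351.00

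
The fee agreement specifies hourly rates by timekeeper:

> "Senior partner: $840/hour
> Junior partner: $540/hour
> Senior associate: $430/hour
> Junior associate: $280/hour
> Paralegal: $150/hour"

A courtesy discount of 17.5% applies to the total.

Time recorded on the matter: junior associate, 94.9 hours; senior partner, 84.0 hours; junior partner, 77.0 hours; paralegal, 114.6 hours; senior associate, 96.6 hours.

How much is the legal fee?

Senior partner: 84.0 × $840 = $70,560.00
Junior partner: 77.0 × $540 = $41,580.00
Senior associate: 96.6 × $430 = $41,538.00
Junior associate: 94.9 × $280 = $26,572.00
Paralegal: 114.6 × $150 = $17,190.00
Subtotal: $197,440.00
Less 17.5% discount: −$34,552.00
Total: $197,440.00 − $34,552.00 = $162,888.00

$162,888.00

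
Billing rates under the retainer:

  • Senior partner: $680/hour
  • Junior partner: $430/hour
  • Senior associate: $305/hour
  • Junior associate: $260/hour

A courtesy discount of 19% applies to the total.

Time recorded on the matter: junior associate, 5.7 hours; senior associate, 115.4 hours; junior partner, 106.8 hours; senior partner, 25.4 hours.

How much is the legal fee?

Senior partner: 25.4 × $680 = $17,272.00
Junior partner: 106.8 × $430 = $45,924.00
Senior associate: 115.4 × $305 = $35,197.00
Junior associate: 5.7 × $260 = $1,482.00
Subtotal: $99,875.00
Less 19% discount: −$18,976.25
Total: $99,875.00 − $18,976.25 = $80,898.75

$80,898.75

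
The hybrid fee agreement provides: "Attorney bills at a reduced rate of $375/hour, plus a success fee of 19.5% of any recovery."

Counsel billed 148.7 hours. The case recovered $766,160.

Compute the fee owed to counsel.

Hourly: 148.7 × $375 = $55,762.50
Success fee: 19.5% of $766,160 = $149,401.20
Total: $55,762.50 + $149,401.20 = $205,163.70

$205,163.70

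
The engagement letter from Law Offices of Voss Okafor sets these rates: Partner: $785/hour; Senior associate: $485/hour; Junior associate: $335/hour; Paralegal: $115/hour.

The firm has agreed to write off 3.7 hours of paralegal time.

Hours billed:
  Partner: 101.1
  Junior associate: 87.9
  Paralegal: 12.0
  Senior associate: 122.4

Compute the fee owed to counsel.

Partner: 101.1 × $785 = $79,363.50
Senior associate: 122.4 × $485 = $59,364.00
Junior associate: 87.9 × $335 = $29,446.50
Paralegal: 12.0 × $115 = $1,380.00
Subtotal: $169,554.00
Write-off: 3.7 × $115 = $425.50
Total: $169,554.00 − $425.50 = $169,128.50

$169,128.50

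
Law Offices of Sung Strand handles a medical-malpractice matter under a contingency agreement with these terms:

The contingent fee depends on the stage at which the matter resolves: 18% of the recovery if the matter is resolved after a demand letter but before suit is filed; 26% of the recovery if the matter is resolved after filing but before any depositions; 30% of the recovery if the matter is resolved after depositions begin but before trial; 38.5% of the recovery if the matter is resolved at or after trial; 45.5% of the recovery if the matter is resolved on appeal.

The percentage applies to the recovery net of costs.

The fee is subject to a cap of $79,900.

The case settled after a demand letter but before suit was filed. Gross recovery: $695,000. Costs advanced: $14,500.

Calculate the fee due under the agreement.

Fee base (net of costs): $695,000 − $14,500 = $680,500
The matter settled after a demand letter but before suit was filed, so the 18% rate applies.
$680,500 × 18% = $122,490.00
$122,490.00 exceeds the $79,900 cap, so the fee is capped at $79,900.00.

$79,900.00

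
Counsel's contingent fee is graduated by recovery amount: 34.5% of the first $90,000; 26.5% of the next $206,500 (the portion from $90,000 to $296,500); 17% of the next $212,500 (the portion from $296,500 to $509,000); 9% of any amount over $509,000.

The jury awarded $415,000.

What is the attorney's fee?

$105,917.50

First $90,000 at 34.5% = $31,050.00
Next $206,500 at 26.5% = $54,722.50
Remaining $118,500 at 17% = $20,145.00
Fee: $31,050.00 + $54,722.50 + $20,145.00 = $105,917.50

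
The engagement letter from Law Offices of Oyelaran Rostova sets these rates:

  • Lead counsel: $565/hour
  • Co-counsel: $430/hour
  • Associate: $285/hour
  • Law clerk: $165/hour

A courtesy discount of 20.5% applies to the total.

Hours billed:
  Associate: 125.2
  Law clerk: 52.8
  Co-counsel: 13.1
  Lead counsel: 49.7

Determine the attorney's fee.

Lead counsel: 49.7 × $565 = $28,080.50
Co-counsel: 13.1 × $430 = $5,633.00
Associate: 125.2 × $285 = $35,682.00
Law clerk: 52.8 × $165 = $8,712.00
Subtotal: $78,107.50
Less 20.5% discount: −$16,012.04
Total: $78,107.50 − $16,012.04 = $62,095.46

$62,095.46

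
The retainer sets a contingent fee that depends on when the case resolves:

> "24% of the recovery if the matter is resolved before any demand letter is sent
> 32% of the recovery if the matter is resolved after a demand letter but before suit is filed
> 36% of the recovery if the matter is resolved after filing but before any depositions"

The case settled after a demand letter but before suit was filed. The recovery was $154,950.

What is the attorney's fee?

The matter settled after a demand letter but before suit was filed, so the 32% rate applies.
$154,950 × 32% = $49,584.00

$49,584.00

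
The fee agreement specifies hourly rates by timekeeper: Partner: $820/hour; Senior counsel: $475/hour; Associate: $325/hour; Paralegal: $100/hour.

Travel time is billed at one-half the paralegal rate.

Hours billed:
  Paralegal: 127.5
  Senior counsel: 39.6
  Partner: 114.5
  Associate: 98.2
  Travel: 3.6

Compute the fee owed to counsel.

$157,545.00

Partner: 114.5 × $820 = $93,890.00
Senior counsel: 39.6 × $475 = $18,810.00
Associate: 98.2 × $325 = $31,915.00
Paralegal: 127.5 × $100 = $12,750.00
Subtotal: $93,890.00 + $18,810.00 + $31,915.00 + $12,750.00 = $157,365.00
Travel: 3.6 × ($100 ÷ 2) = 3.6 × $50.00 = $180.00
Total: $157,365.00 + $180.00 = $157,545.00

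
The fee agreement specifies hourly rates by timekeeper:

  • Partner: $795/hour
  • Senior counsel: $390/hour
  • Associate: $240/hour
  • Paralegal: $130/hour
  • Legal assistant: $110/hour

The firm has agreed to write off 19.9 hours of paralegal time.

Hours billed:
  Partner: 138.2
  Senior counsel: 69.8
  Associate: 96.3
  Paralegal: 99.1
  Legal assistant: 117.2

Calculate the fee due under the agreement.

$183,391.00

Partner: 138.2 × $795 = $109,869.00
Senior counsel: 69.8 × $390 = $27,222.00
Associate: 96.3 × $240 = $23,112.00
Paralegal: 99.1 × $130 = $12,883.00
Legal assistant: 117.2 × $110 = $12,892.00
Subtotal: $185,978.00
Write-off: 19.9 × $130 = $2,587.00
Total: $185,978.00 − $2,587.00 = $183,391.00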